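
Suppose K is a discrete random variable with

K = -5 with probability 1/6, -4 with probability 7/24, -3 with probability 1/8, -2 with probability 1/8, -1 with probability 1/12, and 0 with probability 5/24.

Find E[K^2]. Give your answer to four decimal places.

10.5417

E[K^2] = Σ k^2·P(K=k)
 = 25·1/6 + 16·7/24 + 9·1/8 + 4·1/8 + 1·1/12 + 0·5/24
 = 25/6 + 14/3 + 9/8 + 1/2 + 1/12 + 0
 = 253/24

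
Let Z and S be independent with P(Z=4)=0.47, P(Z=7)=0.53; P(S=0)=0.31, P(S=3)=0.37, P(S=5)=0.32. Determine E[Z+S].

8.3

E[Z+S] = Σ_z Σ_s (z+s) · P(Z=z)P(S=s)
 = 4·0.1457 + 7·0.1739 + 9·0.1504 + 7·0.1643 + 10·0.1961 + 12·0.1696
 = 0.5828 + 1.2173 + 1.3536 + 1.1501 + 1.961 + 2.0352
 = 8.3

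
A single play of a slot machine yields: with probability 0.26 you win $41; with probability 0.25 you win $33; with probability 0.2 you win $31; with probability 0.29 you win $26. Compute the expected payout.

E[payout] = 41·0.26 + 33·0.25 + 31·0.2 + 26·0.29
 = 10.66 + 8.25 + 6.2 + 7.54
 = 32.65

32.65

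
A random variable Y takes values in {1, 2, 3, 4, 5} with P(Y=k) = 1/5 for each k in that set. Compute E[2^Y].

E[2^Y] = Σ 2^y·P(Y=y)
 = 2·1/5 + 4·1/5 + 8·1/5 + 16·1/5 + 32·1/5
 = 2/5 + 4/5 + 8/5 + 16/5 + 32/5
 = 62/5

12.4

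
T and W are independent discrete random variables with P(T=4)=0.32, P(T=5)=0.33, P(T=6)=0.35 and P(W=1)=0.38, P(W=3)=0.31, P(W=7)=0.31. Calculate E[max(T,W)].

5.6407

E[max(T,W)] = Σ_t Σ_w max(t,w) · P(T=t)P(W=w)
 = 4·0.1216 + 4·0.0992 + 7·0.0992 + 5·0.1254 + 5·0.1023 + 7·0.1023 + 6·0.133 + 6·0.1085 + 7·0.1085
 = 0.4864 + 0.3968 + 0.6944 + 0.627 + 0.5115 + 0.7161 + 0.798 + 0.651 + 0.7595
 = 5.6407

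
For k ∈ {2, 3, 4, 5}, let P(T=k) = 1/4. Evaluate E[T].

3.5

E[T] = Σ t·P(T=t)
 = 2·1/4 + 3·1/4 + 4·1/4 + 5·1/4
 = 1/2 + 3/4 + 1 + 5/4
 = 7/2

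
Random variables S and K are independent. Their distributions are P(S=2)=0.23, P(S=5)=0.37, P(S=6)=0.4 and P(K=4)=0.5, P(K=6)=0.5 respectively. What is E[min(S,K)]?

4.125

E[min(S,K)] = Σ_s Σ_k min(s,k) · P(S=s)P(K=k)
 = 2·0.115 + 2·0.115 + 4·0.185 + 5·0.185 + 4·0.2 + 6·0.2
 = 0.23 + 0.23 + 0.74 + 0.925 + 0.8 + 1.2
 = 4.125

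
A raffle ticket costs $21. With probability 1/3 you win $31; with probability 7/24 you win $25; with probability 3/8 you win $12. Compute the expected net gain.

E[payout] = 31·1/3 + 25·7/24 + 12·3/8
 = 31/3 + 175/24 + 9/2
 = 177/8
Net = 177/8 - 21 = 9/8

1.125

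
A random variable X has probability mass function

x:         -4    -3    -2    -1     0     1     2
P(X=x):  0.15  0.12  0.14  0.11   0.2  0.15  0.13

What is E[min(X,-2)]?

E[min(X,-2)] = Σ min(x,-2)·P(X=x)
 = (-4)·0.15 + (-3)·0.12 + (-2)·0.14 + (-2)·0.11 + (-2)·0.2 + (-2)·0.15 + (-2)·0.13
 = (-0.6) + (-0.36) + (-0.28) + (-0.22) + (-0.4) + (-0.3) + (-0.26)
 = -2.42

-2.42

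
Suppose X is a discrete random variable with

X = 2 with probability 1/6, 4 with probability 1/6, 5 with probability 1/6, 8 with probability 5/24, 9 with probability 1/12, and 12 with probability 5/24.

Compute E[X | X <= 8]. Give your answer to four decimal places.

P(X <= 8) = 1/6 + 1/6 + 1/6 + 5/24 = 17/24.
E[X | X <= 8] = [2·1/6 + 4·1/6 + 5·1/6 + 8·5/24] / (17/24)
 = 7/2 / (17/24)
 = 84/17

4.9412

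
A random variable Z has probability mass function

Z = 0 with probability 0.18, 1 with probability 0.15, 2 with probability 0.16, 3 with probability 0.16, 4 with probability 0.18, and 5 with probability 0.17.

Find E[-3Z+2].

-5.56

E[-3Z+2] = Σ (-3z+2)·P(Z=z)
 = 2·0.18 + (-1)·0.15 + (-4)·0.16 + (-7)·0.16 + (-10)·0.18 + (-13)·0.17
 = 0.36 + (-0.15) + (-0.64) + (-1.12) + (-1.8) + (-2.21)
 = -5.56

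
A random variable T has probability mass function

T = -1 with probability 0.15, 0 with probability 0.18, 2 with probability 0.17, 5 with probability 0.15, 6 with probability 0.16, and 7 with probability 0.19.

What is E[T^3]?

119.69

E[T^3] = Σ t^3·P(T=t)
 = (-1)·0.15 + 0·0.18 + 8·0.17 + 125·0.15 + 216·0.16 + 343·0.19
 = (-0.15) + 0 + 1.36 + 18.75 + 34.56 + 65.17
 = 119.69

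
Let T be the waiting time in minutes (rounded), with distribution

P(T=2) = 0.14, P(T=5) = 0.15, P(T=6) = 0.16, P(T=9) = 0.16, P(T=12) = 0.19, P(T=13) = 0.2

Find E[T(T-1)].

E[T(T-1)] = Σ t(t-1)·P(T=t)
 = 2·0.14 + 20·0.15 + 30·0.16 + 72·0.16 + 132·0.19 + 156·0.2
 = 0.28 + 3 + 4.8 + 11.52 + 25.08 + 31.2
 = 75.88

75.88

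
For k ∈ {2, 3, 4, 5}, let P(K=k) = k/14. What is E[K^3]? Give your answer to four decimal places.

E[K^3] = Σ k^3·P(K=k)
 = 8·1/7 + 27·3/14 + 64·2/7 + 125·5/14
 = 8/7 + 81/14 + 128/7 + 625/14
 = 489/7

69.8571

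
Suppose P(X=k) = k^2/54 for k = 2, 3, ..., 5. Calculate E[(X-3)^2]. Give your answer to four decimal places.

E[(X-3)^2] = Σ (x-3)^2·P(X=x)
 = 1·2/27 + 0·1/6 + 1·8/27 + 4·25/54
 = 2/27 + 0 + 8/27 + 50/27
 = 20/9

2.2222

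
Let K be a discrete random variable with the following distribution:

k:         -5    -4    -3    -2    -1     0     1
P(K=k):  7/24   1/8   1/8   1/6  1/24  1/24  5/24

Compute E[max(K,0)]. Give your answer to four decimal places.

0.2083

E[max(K,0)] = Σ max(k,0)·P(K=k)
 = 0·7/24 + 0·1/8 + 0·1/8 + 0·1/6 + 0·1/24 + 0·1/24 + 1·5/24
 = 0 + 0 + 0 + 0 + 0 + 0 + 5/24
 = 5/24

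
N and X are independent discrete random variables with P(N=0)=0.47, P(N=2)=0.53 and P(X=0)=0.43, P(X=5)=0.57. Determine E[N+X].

3.91

E[N+X] = Σ_n Σ_x (n+x) · P(N=n)P(X=x)
 = 0·0.2021 + 5·0.2679 + 2·0.2279 + 7·0.3021
 = 0 + 1.3395 + 0.4558 + 2.1147
 = 3.91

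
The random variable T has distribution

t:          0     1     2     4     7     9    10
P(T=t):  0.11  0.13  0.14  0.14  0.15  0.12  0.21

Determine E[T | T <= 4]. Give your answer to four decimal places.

1.8654

P(T <= 4) = 0.11 + 0.13 + 0.14 + 0.14 = 0.52.
E[T | T <= 4] = [0·0.11 + 1·0.13 + 2·0.14 + 4·0.14] / 0.52
 = 0.97 / 0.52
 = 97/52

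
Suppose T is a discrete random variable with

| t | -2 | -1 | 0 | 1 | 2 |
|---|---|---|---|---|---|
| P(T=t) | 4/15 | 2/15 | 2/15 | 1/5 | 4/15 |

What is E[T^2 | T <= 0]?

2.25

P(T <= 0) = 4/15 + 2/15 + 2/15 = 8/15.
E[T^2 | T <= 0] = [4·4/15 + 1·2/15 + 0·2/15] / (8/15)
 = 6/5 / (8/15)
 = 9/4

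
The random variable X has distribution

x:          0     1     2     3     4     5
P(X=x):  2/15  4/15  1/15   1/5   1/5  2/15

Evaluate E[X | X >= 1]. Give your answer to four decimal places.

P(X >= 1) = 4/15 + 1/15 + 1/5 + 1/5 + 2/15 = 13/15.
E[X | X >= 1] = [1·4/15 + 2·1/15 + 3·1/5 + 4·1/5 + 5·2/15] / (13/15)
 = 37/15 / (13/15)
 = 37/13

2.8462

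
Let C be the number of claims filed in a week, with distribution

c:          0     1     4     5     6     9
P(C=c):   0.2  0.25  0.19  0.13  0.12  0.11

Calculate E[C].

E[C] = Σ c·P(C=c)
 = 0·0.2 + 1·0.25 + 4·0.19 + 5·0.13 + 6·0.12 + 9·0.11
 = 0 + 0.25 + 0.76 + 0.65 + 0.72 + 0.99
 = 3.37

3.37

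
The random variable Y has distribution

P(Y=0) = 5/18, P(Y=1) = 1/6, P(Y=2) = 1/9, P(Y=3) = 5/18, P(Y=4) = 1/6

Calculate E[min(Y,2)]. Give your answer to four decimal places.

1.2778

E[min(Y,2)] = Σ min(y,2)·P(Y=y)
 = 0·5/18 + 1·1/6 + 2·1/9 + 2·5/18 + 2·1/6
 = 0 + 1/6 + 2/9 + 5/9 + 1/3
 = 23/18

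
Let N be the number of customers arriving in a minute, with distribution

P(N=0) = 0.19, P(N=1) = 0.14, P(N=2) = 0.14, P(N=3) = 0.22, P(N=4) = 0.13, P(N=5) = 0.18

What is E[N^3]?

38.02

E[N^3] = Σ n^3·P(N=n)
 = 0·0.19 + 1·0.14 + 8·0.14 + 27·0.22 + 64·0.13 + 125·0.18
 = 0 + 0.14 + 1.12 + 5.94 + 8.32 + 22.5
 = 38.02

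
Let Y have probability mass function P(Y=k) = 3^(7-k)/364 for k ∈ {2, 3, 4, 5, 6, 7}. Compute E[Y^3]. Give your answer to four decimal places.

E[Y^3] = Σ y^3·P(Y=y)
 = 8·243/364 + 27·81/364 + 64·27/364 + 125·9/364 + 216·3/364 + 343·1/364
 = 486/91 + 2187/364 + 432/91 + 1125/364 + 162/91 + 49/52
 = 7975/364

21.9093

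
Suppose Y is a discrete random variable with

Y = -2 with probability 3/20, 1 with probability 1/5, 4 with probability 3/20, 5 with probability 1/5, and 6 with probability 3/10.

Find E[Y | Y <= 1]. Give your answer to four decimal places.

P(Y <= 1) = 3/20 + 1/5 = 7/20.
E[Y | Y <= 1] = [(-2)·3/20 + 1·1/5] / (7/20)
 = -1/10 / (7/20)
 = -2/7

-0.2857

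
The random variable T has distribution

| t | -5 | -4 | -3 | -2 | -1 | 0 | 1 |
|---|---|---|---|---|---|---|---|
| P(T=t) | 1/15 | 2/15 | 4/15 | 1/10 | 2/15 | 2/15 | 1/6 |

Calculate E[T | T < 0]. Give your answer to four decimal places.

P(T < 0) = 1/15 + 2/15 + 4/15 + 1/10 + 2/15 = 7/10.
E[T | T < 0] = [(-5)·1/15 + (-4)·2/15 + (-3)·4/15 + (-2)·1/10 + (-1)·2/15] / (7/10)
 = -2 / (7/10)
 = -20/7

-2.8571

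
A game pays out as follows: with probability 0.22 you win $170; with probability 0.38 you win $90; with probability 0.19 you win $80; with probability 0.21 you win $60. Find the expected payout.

99.4

E[payout] = 170·0.22 + 90·0.38 + 80·0.19 + 60·0.21
 = 37.4 + 34.2 + 15.2 + 12.6
 = 99.4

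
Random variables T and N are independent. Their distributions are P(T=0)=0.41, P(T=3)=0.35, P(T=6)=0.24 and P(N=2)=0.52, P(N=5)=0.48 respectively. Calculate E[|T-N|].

E[|T-N|] = Σ_t Σ_n |t-n| · P(T=t)P(N=n)
 = 2·0.2132 + 5·0.1968 + 1·0.182 + 2·0.168 + 4·0.1248 + 1·0.1152
 = 0.4264 + 0.984 + 0.182 + 0.336 + 0.4992 + 0.1152
 = 2.5428

2.5428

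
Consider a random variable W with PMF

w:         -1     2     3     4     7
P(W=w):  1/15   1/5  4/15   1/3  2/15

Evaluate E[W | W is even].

3.25

P(W is even) = 1/5 + 1/3 = 8/15.
E[W | W is even] = [2·1/5 + 4·1/3] / (8/15)
 = 26/15 / (8/15)
 = 13/4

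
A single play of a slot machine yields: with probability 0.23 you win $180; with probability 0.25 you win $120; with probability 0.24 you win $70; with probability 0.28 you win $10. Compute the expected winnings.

91

E[payout] = 180·0.23 + 120·0.25 + 70·0.24 + 10·0.28
 = 41.4 + 30 + 16.8 + 2.8
 = 91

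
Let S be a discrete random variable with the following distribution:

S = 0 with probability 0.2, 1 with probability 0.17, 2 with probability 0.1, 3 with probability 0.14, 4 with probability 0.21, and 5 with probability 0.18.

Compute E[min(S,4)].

E[min(S,4)] = Σ min(s,4)·P(S=s)
 = 0·0.2 + 1·0.17 + 2·0.1 + 3·0.14 + 4·0.21 + 4·0.18
 = 0 + 0.17 + 0.2 + 0.42 + 0.84 + 0.72
 = 2.35

2.35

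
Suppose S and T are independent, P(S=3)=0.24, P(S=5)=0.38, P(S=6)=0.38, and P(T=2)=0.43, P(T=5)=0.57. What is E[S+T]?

E[S+T] = Σ_s Σ_t (s+t) · P(S=s)P(T=t)
 = 5·0.1032 + 8·0.1368 + 7·0.1634 + 10·0.2166 + 8·0.1634 + 11·0.2166
 = 0.516 + 1.0944 + 1.1438 + 2.166 + 1.3072 + 2.3826
 = 8.61

8.61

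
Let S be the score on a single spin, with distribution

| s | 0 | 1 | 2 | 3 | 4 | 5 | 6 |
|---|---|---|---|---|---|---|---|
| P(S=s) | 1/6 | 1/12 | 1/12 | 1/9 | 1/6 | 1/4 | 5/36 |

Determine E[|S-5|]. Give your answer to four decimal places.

1.9444

E[|S-5|] = Σ |s-5|·P(S=s)
 = 5·1/6 + 4·1/12 + 3·1/12 + 2·1/9 + 1·1/6 + 0·1/4 + 1·5/36
 = 5/6 + 1/3 + 1/4 + 2/9 + 1/6 + 0 + 5/36
 = 35/18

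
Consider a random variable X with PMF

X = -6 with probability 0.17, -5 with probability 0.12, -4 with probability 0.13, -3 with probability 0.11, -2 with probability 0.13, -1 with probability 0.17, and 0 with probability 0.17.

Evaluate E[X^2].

E[X^2] = Σ x^2·P(X=x)
 = 36·0.17 + 25·0.12 + 16·0.13 + 9·0.11 + 4·0.13 + 1·0.17 + 0·0.17
 = 6.12 + 3 + 2.08 + 0.99 + 0.52 + 0.17 + 0
 = 12.88

12.88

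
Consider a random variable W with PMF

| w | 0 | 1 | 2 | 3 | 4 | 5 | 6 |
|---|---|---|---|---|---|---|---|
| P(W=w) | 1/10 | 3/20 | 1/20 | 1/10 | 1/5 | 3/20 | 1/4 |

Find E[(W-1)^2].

E[(W-1)^2] = Σ (w-1)^2·P(W=w)
 = 1·1/10 + 0·3/20 + 1·1/20 + 4·1/10 + 9·1/5 + 16·3/20 + 25·1/4
 = 1/10 + 0 + 1/20 + 2/5 + 9/5 + 12/5 + 25/4
 = 11

11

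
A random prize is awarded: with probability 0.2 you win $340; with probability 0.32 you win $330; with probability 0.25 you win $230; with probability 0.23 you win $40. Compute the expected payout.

240.3

E[payout] = 340·0.2 + 330·0.32 + 230·0.25 + 40·0.23
 = 68 + 105.6 + 57.5 + 9.2
 = 240.3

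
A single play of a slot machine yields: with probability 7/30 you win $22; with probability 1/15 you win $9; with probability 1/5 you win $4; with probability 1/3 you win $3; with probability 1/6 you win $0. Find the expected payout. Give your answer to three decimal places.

7.533

E[payout] = 22·7/30 + 9·1/15 + 4·1/5 + 3·1/3 + 0·1/6
 = 77/15 + 3/5 + 4/5 + 1 + 0
 = 113/15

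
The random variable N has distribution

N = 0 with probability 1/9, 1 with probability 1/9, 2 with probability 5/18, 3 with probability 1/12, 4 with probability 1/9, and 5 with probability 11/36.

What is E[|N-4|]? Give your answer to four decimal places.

1.7222

E[|N-4|] = Σ |n-4|·P(N=n)
 = 4·1/9 + 3·1/9 + 2·5/18 + 1·1/12 + 0·1/9 + 1·11/36
 = 4/9 + 1/3 + 5/9 + 1/12 + 0 + 11/36
 = 31/18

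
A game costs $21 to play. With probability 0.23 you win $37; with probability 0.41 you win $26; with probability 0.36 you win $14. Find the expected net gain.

E[payout] = 37·0.23 + 26·0.41 + 14·0.36
 = 8.51 + 10.66 + 5.04
 = 24.21
Net = 24.21 - 21 = 3.21

3.21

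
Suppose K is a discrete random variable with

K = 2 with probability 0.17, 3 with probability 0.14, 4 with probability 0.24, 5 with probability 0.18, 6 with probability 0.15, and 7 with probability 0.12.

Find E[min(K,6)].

4.24

E[min(K,6)] = Σ min(k,6)·P(K=k)
 = 2·0.17 + 3·0.14 + 4·0.24 + 5·0.18 + 6·0.15 + 6·0.12
 = 0.34 + 0.42 + 0.96 + 0.9 + 0.9 + 0.72
 = 4.24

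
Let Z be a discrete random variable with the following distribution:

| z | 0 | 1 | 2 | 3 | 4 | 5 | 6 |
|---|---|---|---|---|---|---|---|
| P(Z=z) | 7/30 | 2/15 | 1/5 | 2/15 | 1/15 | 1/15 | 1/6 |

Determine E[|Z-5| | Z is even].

3

P(Z is even) = 7/30 + 1/5 + 1/15 + 1/6 = 2/3.
E[|Z-5| | Z is even] = [5·7/30 + 3·1/5 + 1·1/15 + 1·1/6] / (2/3)
 = 2 / (2/3)
 = 3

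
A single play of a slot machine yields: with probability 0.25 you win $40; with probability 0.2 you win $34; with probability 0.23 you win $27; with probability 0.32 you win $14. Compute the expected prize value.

E[payout] = 40·0.25 + 34·0.2 + 27·0.23 + 14·0.32
 = 10 + 6.8 + 6.21 + 4.48
 = 27.49

27.49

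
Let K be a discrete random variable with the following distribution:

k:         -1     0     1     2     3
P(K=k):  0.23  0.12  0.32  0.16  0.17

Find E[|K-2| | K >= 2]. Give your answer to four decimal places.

0.5152

P(K >= 2) = 0.16 + 0.17 = 0.33.
E[|K-2| | K >= 2] = [0·0.16 + 1·0.17] / 0.33
 = 0.17 / 0.33
 = 17/33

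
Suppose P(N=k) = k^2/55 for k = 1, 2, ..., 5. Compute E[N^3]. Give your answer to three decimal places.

E[N^3] = Σ n^3·P(N=n)
 = 1·1/55 + 8·4/55 + 27·9/55 + 64·16/55 + 125·5/11
 = 1/55 + 32/55 + 243/55 + 1024/55 + 625/11
 = 885/11

80.455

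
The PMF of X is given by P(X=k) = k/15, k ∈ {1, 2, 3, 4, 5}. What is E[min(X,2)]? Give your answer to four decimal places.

E[min(X,2)] = Σ min(x,2)·P(X=x)
 = 1·1/15 + 2·2/15 + 2·1/5 + 2·4/15 + 2·1/3
 = 1/15 + 4/15 + 2/5 + 8/15 + 2/3
 = 29/15

1.9333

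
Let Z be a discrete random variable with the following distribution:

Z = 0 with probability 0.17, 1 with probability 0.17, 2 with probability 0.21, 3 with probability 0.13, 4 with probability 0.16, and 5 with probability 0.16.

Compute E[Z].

E[Z] = Σ z·P(Z=z)
 = 0·0.17 + 1·0.17 + 2·0.21 + 3·0.13 + 4·0.16 + 5·0.16
 = 0 + 0.17 + 0.42 + 0.39 + 0.64 + 0.8
 = 2.42

2.42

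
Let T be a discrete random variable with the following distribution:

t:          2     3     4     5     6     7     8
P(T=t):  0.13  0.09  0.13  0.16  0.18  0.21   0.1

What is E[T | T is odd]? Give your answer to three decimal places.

5.522

P(T is odd) = 0.09 + 0.16 + 0.21 = 0.46.
E[T | T is odd] = [3·0.09 + 5·0.16 + 7·0.21] / 0.46
 = 2.54 / 0.46
 = 127/23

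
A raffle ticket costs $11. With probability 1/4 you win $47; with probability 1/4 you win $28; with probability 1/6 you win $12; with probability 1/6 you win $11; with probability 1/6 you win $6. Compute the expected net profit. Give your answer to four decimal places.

12.5833

E[payout] = 47·1/4 + 28·1/4 + 12·1/6 + 11·1/6 + 6·1/6
 = 47/4 + 7 + 2 + 11/6 + 1
 = 283/12
Net = 283/12 - 11 = 151/12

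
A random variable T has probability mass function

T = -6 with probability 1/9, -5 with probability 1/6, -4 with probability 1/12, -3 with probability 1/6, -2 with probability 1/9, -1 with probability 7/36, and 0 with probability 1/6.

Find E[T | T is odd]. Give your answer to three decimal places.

P(T is odd) = 1/6 + 1/6 + 7/36 = 19/36.
E[T | T is odd] = [(-5)·1/6 + (-3)·1/6 + (-1)·7/36] / (19/36)
 = -55/36 / (19/36)
 = -55/19

-2.895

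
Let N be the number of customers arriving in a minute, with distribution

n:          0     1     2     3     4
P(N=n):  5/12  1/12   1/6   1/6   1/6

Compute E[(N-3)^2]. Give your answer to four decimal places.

E[(N-3)^2] = Σ (n-3)^2·P(N=n)
 = 9·5/12 + 4·1/12 + 1·1/6 + 0·1/6 + 1·1/6
 = 15/4 + 1/3 + 1/6 + 0 + 1/6
 = 53/12

4.4167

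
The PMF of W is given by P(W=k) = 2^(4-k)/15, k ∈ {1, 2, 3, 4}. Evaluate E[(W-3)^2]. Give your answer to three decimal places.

2.467

E[(W-3)^2] = Σ (w-3)^2·P(W=w)
 = 4·8/15 + 1·4/15 + 0·2/15 + 1·1/15
 = 32/15 + 4/15 + 0 + 1/15
 = 37/15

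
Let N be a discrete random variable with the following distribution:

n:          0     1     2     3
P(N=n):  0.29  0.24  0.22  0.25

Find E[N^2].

E[N^2] = Σ n^2·P(N=n)
 = 0·0.29 + 1·0.24 + 4·0.22 + 9·0.25
 = 0 + 0.24 + 0.88 + 2.25
 = 3.37

3.37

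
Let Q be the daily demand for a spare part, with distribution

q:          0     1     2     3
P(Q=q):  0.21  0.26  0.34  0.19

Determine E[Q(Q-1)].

E[Q(Q-1)] = Σ q(q-1)·P(Q=q)
 = 0·0.21 + 0·0.26 + 2·0.34 + 6·0.19
 = 0 + 0 + 0.68 + 1.14
 = 1.82

1.82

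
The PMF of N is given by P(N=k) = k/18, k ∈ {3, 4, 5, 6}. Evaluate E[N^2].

24

E[N^2] = Σ n^2·P(N=n)
 = 9·1/6 + 16·2/9 + 25·5/18 + 36·1/3
 = 3/2 + 32/9 + 125/18 + 12
 = 24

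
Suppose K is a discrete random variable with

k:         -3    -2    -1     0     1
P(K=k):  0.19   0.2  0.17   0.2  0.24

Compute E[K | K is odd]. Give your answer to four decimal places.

P(K is odd) = 0.19 + 0.17 + 0.24 = 0.6.
E[K | K is odd] = [(-3)·0.19 + (-1)·0.17 + 1·0.24] / 0.6
 = -0.5 / 0.6
 = -5/6

-0.8333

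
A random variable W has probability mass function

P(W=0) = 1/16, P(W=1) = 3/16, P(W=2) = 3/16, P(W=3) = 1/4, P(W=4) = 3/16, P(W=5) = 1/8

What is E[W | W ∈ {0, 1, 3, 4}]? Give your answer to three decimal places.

2.455

P(W ∈ {0, 1, 3, 4}) = 1/16 + 3/16 + 1/4 + 3/16 = 11/16.
E[W | W ∈ {0, 1, 3, 4}] = [0·1/16 + 1·3/16 + 3·1/4 + 4·3/16] / (11/16)
 = 27/16 / (11/16)
 = 27/11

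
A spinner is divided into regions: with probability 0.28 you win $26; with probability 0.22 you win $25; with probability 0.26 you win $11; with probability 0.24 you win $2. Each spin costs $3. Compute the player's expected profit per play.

E[payout] = 26·0.28 + 25·0.22 + 11·0.26 + 2·0.24
 = 7.28 + 5.5 + 2.86 + 0.48
 = 16.12
Net = 16.12 - 3 = 13.12

13.12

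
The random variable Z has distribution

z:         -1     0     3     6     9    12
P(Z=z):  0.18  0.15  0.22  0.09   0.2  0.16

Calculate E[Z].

4.74

E[Z] = Σ z·P(Z=z)
 = (-1)·0.18 + 0·0.15 + 3·0.22 + 6·0.09 + 9·0.2 + 12·0.16
 = (-0.18) + 0 + 0.66 + 0.54 + 1.8 + 1.92
 = 4.74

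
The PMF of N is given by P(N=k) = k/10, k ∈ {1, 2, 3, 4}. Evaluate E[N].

3

E[N] = Σ n·P(N=n)
 = 1·1/10 + 2·1/5 + 3·3/10 + 4·2/5
 = 1/10 + 2/5 + 9/10 + 8/5
 = 3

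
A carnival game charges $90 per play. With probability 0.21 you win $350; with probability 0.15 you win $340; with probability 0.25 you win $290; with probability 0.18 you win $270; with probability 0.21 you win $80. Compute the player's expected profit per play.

172.4

E[payout] = 350·0.21 + 340·0.15 + 290·0.25 + 270·0.18 + 80·0.21
 = 73.5 + 51 + 72.5 + 48.6 + 16.8
 = 262.4
Net = 262.4 - 90 = 172.4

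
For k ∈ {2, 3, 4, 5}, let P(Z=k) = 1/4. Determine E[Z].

3.5

E[Z] = Σ z·P(Z=z)
 = 2·1/4 + 3·1/4 + 4·1/4 + 5·1/4
 = 1/2 + 3/4 + 1 + 5/4
 = 7/2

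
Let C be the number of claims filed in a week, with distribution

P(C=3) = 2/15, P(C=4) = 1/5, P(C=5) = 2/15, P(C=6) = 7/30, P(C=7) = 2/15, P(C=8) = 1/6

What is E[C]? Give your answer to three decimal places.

E[C] = Σ c·P(C=c)
 = 3·2/15 + 4·1/5 + 5·2/15 + 6·7/30 + 7·2/15 + 8·1/6
 = 2/5 + 4/5 + 2/3 + 7/5 + 14/15 + 4/3
 = 83/15

5.533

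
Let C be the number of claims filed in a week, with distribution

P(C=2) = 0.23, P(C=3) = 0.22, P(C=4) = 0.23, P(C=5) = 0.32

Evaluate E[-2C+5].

-2.28

E[-2C+5] = Σ (-2c+5)·P(C=c)
 = 1·0.23 + (-1)·0.22 + (-3)·0.23 + (-5)·0.32
 = 0.23 + (-0.22) + (-0.69) + (-1.6)
 = -2.28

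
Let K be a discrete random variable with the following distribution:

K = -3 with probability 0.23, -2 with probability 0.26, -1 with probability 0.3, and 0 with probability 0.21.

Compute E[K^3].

E[K^3] = Σ k^3·P(K=k)
 = (-27)·0.23 + (-8)·0.26 + (-1)·0.3 + 0·0.21
 = (-6.21) + (-2.08) + (-0.3) + 0
 = -8.59

-8.59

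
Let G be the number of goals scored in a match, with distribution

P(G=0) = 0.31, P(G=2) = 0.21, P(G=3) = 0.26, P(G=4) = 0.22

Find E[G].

E[G] = Σ g·P(G=g)
 = 0·0.31 + 2·0.21 + 3·0.26 + 4·0.22
 = 0 + 0.42 + 0.78 + 0.88
 = 2.08

2.08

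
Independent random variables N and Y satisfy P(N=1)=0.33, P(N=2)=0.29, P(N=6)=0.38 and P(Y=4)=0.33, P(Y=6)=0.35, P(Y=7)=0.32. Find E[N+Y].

E[N+Y] = Σ_n Σ_y (n+y) · P(N=n)P(Y=y)
 = 5·0.1089 + 7·0.1155 + 8·0.1056 + 6·0.0957 + 8·0.1015 + 9·0.0928 + 10·0.1254 + 12·0.133 + 13·0.1216
 = 0.5445 + 0.8085 + 0.8448 + 0.5742 + 0.812 + 0.8352 + 1.254 + 1.596 + 1.5808
 = 8.85

8.85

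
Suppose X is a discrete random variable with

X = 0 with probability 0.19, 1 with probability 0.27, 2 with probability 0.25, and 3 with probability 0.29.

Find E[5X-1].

7.2

E[5X-1] = Σ (5x-1)·P(X=x)
 = (-1)·0.19 + 4·0.27 + 9·0.25 + 14·0.29
 = (-0.19) + 1.08 + 2.25 + 4.06
 = 7.2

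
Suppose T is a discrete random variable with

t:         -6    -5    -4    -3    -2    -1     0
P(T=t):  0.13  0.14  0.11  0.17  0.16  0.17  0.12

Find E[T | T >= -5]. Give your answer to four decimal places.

P(T >= -5) = 0.14 + 0.11 + 0.17 + 0.16 + 0.17 + 0.12 = 0.87.
E[T | T >= -5] = [(-5)·0.14 + (-4)·0.11 + (-3)·0.17 + (-2)·0.16 + (-1)·0.17 + 0·0.12] / 0.87
 = -2.14 / 0.87
 = -214/87

-2.4598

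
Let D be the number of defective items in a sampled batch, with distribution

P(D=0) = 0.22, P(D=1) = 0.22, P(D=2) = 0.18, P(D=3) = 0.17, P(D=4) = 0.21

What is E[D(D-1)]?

E[D(D-1)] = Σ d(d-1)·P(D=d)
 = 0·0.22 + 0·0.22 + 2·0.18 + 6·0.17 + 12·0.21
 = 0 + 0 + 0.36 + 1.02 + 2.52
 = 3.9

3.9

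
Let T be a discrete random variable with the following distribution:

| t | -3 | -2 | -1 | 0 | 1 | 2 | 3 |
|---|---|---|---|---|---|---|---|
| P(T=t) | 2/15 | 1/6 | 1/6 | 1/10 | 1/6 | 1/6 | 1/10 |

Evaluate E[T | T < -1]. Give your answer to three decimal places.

-2.444

P(T < -1) = 2/15 + 1/6 = 3/10.
E[T | T < -1] = [(-3)·2/15 + (-2)·1/6] / (3/10)
 = -11/15 / (3/10)
 = -22/9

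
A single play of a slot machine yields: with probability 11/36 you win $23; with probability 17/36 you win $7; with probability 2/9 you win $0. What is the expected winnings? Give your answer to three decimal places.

10.333

E[payout] = 23·11/36 + 7·17/36 + 0·2/9
 = 253/36 + 119/36 + 0
 = 31/3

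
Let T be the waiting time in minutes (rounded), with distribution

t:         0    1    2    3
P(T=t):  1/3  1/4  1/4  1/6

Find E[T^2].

E[T^2] = Σ t^2·P(T=t)
 = 0·1/3 + 1·1/4 + 4·1/4 + 9·1/6
 = 0 + 1/4 + 1 + 3/2
 = 11/4

2.75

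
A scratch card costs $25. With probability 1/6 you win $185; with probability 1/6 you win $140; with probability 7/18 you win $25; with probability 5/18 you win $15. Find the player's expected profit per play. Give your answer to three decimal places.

E[payout] = 185·1/6 + 140·1/6 + 25·7/18 + 15·5/18
 = 185/6 + 70/3 + 175/18 + 25/6
 = 1225/18
Net = 1225/18 - 25 = 775/18

43.056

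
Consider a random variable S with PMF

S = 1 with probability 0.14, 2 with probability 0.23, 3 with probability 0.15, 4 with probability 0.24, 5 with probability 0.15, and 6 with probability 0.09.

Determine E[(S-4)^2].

2.84

E[(S-4)^2] = Σ (s-4)^2·P(S=s)
 = 9·0.14 + 4·0.23 + 1·0.15 + 0·0.24 + 1·0.15 + 4·0.09
 = 1.26 + 0.92 + 0.15 + 0 + 0.15 + 0.36
 = 2.84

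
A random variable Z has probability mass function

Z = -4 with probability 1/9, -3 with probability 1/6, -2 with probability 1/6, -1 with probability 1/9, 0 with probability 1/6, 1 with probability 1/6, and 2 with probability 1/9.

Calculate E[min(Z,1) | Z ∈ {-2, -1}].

-1.6

P(Z ∈ {-2, -1}) = 1/6 + 1/9 = 5/18.
E[min(Z,1) | Z ∈ {-2, -1}] = [(-2)·1/6 + (-1)·1/9] / (5/18)
 = -4/9 / (5/18)
 = -8/5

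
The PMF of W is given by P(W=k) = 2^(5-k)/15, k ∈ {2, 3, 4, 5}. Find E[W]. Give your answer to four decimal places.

E[W] = Σ w·P(W=w)
 = 2·8/15 + 3·4/15 + 4·2/15 + 5·1/15
 = 16/15 + 4/5 + 8/15 + 1/3
 = 41/15

2.7333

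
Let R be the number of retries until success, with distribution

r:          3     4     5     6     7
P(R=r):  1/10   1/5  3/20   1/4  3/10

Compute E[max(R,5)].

E[max(R,5)] = Σ max(r,5)·P(R=r)
 = 5·1/10 + 5·1/5 + 5·3/20 + 6·1/4 + 7·3/10
 = 1/2 + 1 + 3/4 + 3/2 + 21/10
 = 117/20

5.85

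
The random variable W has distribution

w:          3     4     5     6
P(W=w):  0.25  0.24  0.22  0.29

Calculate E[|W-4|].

1.05

E[|W-4|] = Σ |w-4|·P(W=w)
 = 1·0.25 + 0·0.24 + 1·0.22 + 2·0.29
 = 0.25 + 0 + 0.22 + 0.58
 = 1.05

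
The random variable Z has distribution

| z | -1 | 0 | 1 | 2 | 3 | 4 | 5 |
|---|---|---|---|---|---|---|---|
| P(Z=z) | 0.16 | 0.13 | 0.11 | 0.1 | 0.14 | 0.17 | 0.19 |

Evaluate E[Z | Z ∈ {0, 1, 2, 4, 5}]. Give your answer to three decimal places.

2.771

P(Z ∈ {0, 1, 2, 4, 5}) = 0.13 + 0.11 + 0.1 + 0.17 + 0.19 = 0.7.
E[Z | Z ∈ {0, 1, 2, 4, 5}] = [0·0.13 + 1·0.11 + 2·0.1 + 4·0.17 + 5·0.19] / 0.7
 = 1.94 / 0.7
 = 97/35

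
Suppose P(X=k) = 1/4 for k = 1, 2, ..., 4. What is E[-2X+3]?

E[-2X+3] = Σ (-2x+3)·P(X=x)
 = 1·1/4 + (-1)·1/4 + (-3)·1/4 + (-5)·1/4
 = 1/4 + (-1/4) + (-3/4) + (-5/4)
 = -2

-2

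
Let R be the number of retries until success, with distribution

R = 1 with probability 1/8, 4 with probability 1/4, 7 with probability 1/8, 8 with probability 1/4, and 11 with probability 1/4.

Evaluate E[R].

6.75

E[R] = Σ r·P(R=r)
 = 1·1/8 + 4·1/4 + 7·1/8 + 8·1/4 + 11·1/4
 = 1/8 + 1 + 7/8 + 2 + 11/4
 = 27/4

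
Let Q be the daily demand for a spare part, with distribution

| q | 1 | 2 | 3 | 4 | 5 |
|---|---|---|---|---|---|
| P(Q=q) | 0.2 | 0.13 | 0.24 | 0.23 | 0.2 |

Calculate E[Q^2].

11.56

E[Q^2] = Σ q^2·P(Q=q)
 = 1·0.2 + 4·0.13 + 9·0.24 + 16·0.23 + 25·0.2
 = 0.2 + 0.52 + 2.16 + 3.68 + 5
 = 11.56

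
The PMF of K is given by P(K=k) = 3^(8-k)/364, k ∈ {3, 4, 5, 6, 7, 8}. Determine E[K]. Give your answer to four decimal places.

3.4918

E[K] = Σ k·P(K=k)
 = 3·243/364 + 4·81/364 + 5·27/364 + 6·9/364 + 7·3/364 + 8·1/364
 = 729/364 + 81/91 + 135/364 + 27/182 + 3/52 + 2/91
 = 1271/364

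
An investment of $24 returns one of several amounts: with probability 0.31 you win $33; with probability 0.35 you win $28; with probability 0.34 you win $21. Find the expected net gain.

3.17

E[payout] = 33·0.31 + 28·0.35 + 21·0.34
 = 10.23 + 9.8 + 7.14
 = 27.17
Net = 27.17 - 24 = 3.17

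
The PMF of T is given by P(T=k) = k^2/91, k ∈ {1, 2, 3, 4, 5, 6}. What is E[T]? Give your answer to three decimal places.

4.846

E[T] = Σ t·P(T=t)
 = 1·1/91 + 2·4/91 + 3·9/91 + 4·16/91 + 5·25/91 + 6·36/91
 = 1/91 + 8/91 + 27/91 + 64/91 + 125/91 + 216/91
 = 63/13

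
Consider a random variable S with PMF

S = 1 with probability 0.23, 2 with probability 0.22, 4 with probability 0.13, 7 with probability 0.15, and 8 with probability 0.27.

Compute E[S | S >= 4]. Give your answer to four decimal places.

6.7818

P(S >= 4) = 0.13 + 0.15 + 0.27 = 0.55.
E[S | S >= 4] = [4·0.13 + 7·0.15 + 8·0.27] / 0.55
 = 3.73 / 0.55
 = 373/55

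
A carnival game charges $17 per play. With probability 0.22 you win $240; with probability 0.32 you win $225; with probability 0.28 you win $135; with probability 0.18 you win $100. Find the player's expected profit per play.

163.6

E[payout] = 240·0.22 + 225·0.32 + 135·0.28 + 100·0.18
 = 52.8 + 72 + 37.8 + 18
 = 180.6
Net = 180.6 - 17 = 163.6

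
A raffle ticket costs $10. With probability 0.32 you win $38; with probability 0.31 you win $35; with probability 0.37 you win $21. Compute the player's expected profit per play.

E[payout] = 38·0.32 + 35·0.31 + 21·0.37
 = 12.16 + 10.85 + 7.77
 = 30.78
Net = 30.78 - 10 = 20.78

20.78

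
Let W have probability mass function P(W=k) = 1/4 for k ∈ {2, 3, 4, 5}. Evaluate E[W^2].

E[W^2] = Σ w^2·P(W=w)
 = 4·1/4 + 9·1/4 + 16·1/4 + 25·1/4
 = 1 + 9/4 + 4 + 25/4
 = 27/2

13.5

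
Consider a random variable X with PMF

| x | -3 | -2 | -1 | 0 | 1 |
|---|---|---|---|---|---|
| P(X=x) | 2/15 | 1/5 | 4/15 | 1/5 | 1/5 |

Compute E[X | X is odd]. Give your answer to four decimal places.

P(X is odd) = 2/15 + 4/15 + 1/5 = 3/5.
E[X | X is odd] = [(-3)·2/15 + (-1)·4/15 + 1·1/5] / (3/5)
 = -7/15 / (3/5)
 = -7/9

-0.7778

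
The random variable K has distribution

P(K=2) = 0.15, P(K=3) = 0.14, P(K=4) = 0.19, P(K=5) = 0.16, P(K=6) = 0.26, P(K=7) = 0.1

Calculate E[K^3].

127.6

E[K^3] = Σ k^3·P(K=k)
 = 8·0.15 + 27·0.14 + 64·0.19 + 125·0.16 + 216·0.26 + 343·0.1
 = 1.2 + 3.78 + 12.16 + 20 + 56.16 + 34.3
 = 127.6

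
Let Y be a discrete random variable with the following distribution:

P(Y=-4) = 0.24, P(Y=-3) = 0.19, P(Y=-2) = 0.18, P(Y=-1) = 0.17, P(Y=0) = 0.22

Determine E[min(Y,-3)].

-3.24

E[min(Y,-3)] = Σ min(y,-3)·P(Y=y)
 = (-4)·0.24 + (-3)·0.19 + (-3)·0.18 + (-3)·0.17 + (-3)·0.22
 = (-0.96) + (-0.57) + (-0.54) + (-0.51) + (-0.66)
 = -3.24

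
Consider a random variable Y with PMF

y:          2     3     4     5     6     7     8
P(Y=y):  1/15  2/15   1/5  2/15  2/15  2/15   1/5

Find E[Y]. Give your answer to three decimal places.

E[Y] = Σ y·P(Y=y)
 = 2·1/15 + 3·2/15 + 4·1/5 + 5·2/15 + 6·2/15 + 7·2/15 + 8·1/5
 = 2/15 + 2/5 + 4/5 + 2/3 + 4/5 + 14/15 + 8/5
 = 16/3

5.333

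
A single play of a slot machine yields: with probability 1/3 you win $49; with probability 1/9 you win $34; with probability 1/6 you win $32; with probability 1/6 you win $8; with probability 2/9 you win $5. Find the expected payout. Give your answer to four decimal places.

E[payout] = 49·1/3 + 34·1/9 + 32·1/6 + 8·1/6 + 5·2/9
 = 49/3 + 34/9 + 16/3 + 4/3 + 10/9
 = 251/9

27.8889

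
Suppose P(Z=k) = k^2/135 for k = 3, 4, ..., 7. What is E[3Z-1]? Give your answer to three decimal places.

16.222

E[3Z-1] = Σ (3z-1)·P(Z=z)
 = 8·1/15 + 11·16/135 + 14·5/27 + 17·4/15 + 20·49/135
 = 8/15 + 176/135 + 70/27 + 68/15 + 196/27
 = 146/9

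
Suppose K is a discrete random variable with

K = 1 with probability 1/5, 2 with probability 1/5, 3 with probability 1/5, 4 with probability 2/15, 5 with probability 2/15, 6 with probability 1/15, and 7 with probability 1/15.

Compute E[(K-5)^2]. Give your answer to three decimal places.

E[(K-5)^2] = Σ (k-5)^2·P(K=k)
 = 16·1/5 + 9·1/5 + 4·1/5 + 1·2/15 + 0·2/15 + 1·1/15 + 4·1/15
 = 16/5 + 9/5 + 4/5 + 2/15 + 0 + 1/15 + 4/15
 = 94/15

6.267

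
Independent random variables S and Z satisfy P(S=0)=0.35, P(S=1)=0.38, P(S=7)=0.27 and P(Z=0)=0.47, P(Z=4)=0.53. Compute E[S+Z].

E[S+Z] = Σ_s Σ_z (s+z) · P(S=s)P(Z=z)
 = 0·0.1645 + 4·0.1855 + 1·0.1786 + 5·0.2014 + 7·0.1269 + 11·0.1431
 = 0 + 0.742 + 0.1786 + 1.007 + 0.8883 + 1.5741
 = 4.39

4.39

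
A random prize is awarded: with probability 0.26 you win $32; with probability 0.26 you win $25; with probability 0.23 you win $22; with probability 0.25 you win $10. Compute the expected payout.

22.38

E[payout] = 32·0.26 + 25·0.26 + 22·0.23 + 10·0.25
 = 8.32 + 6.5 + 5.06 + 2.5
 = 22.38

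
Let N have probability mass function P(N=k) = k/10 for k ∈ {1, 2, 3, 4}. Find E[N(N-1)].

7

E[N(N-1)] = Σ n(n-1)·P(N=n)
 = 0·1/10 + 2·1/5 + 6·3/10 + 12·2/5
 = 0 + 2/5 + 9/5 + 24/5
 = 7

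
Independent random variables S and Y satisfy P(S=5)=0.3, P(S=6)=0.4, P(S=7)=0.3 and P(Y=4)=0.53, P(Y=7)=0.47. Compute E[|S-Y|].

E[|S-Y|] = Σ_s Σ_y |s-y| · P(S=s)P(Y=y)
 = 1·0.159 + 2·0.141 + 2·0.212 + 1·0.188 + 3·0.159 + 0·0.141
 = 0.159 + 0.282 + 0.424 + 0.188 + 0.477 + 0
 = 1.53

1.53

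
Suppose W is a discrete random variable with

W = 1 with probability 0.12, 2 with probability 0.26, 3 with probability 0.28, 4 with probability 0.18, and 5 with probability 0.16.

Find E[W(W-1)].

E[W(W-1)] = Σ w(w-1)·P(W=w)
 = 0·0.12 + 2·0.26 + 6·0.28 + 12·0.18 + 20·0.16
 = 0 + 0.52 + 1.68 + 2.16 + 3.2
 = 7.56

7.56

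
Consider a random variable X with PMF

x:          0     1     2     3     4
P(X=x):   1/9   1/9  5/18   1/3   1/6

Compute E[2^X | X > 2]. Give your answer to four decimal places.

10.6667

P(X > 2) = 1/3 + 1/6 = 1/2.
E[2^X | X > 2] = [8·1/3 + 16·1/6] / (1/2)
 = 16/3 / (1/2)
 = 32/3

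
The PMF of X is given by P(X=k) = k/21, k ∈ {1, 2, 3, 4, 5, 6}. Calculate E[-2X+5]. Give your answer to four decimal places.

-3.6667

E[-2X+5] = Σ (-2x+5)·P(X=x)
 = 3·1/21 + 1·2/21 + (-1)·1/7 + (-3)·4/21 + (-5)·5/21 + (-7)·2/7
 = 1/7 + 2/21 + (-1/7) + (-4/7) + (-25/21) + (-2)
 = -11/3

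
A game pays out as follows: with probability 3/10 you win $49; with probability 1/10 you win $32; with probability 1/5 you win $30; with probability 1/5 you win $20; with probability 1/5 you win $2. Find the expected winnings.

28.3

E[payout] = 49·3/10 + 32·1/10 + 30·1/5 + 20·1/5 + 2·1/5
 = 147/10 + 16/5 + 6 + 4 + 2/5
 = 283/10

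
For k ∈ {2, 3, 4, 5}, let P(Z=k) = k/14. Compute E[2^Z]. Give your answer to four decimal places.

18.2857

E[2^Z] = Σ 2^z·P(Z=z)
 = 4·1/7 + 8·3/14 + 16·2/7 + 32·5/14
 = 4/7 + 12/7 + 32/7 + 80/7
 = 128/7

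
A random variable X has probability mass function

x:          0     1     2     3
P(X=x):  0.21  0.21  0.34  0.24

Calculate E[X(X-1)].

2.12

E[X(X-1)] = Σ x(x-1)·P(X=x)
 = 0·0.21 + 0·0.21 + 2·0.34 + 6·0.24
 = 0 + 0 + 0.68 + 1.44
 = 2.12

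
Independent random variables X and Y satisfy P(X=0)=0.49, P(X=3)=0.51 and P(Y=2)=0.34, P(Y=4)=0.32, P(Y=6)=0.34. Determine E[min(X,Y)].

E[min(X,Y)] = Σ_x Σ_y min(x,y) · P(X=x)P(Y=y)
 = 0·0.1666 + 0·0.1568 + 0·0.1666 + 2·0.1734 + 3·0.1632 + 3·0.1734
 = 0 + 0 + 0 + 0.3468 + 0.4896 + 0.5202
 = 1.3566

1.3566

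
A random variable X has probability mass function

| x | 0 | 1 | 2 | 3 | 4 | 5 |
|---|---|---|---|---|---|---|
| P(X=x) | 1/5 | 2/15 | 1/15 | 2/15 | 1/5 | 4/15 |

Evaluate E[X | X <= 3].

P(X <= 3) = 1/5 + 2/15 + 1/15 + 2/15 = 8/15.
E[X | X <= 3] = [0·1/5 + 1·2/15 + 2·1/15 + 3·2/15] / (8/15)
 = 2/3 / (8/15)
 = 5/4

1.25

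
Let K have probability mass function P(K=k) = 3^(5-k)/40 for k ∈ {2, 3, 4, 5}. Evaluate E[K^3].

19.4

E[K^3] = Σ k^3·P(K=k)
 = 8·27/40 + 27·9/40 + 64·3/40 + 125·1/40
 = 27/5 + 243/40 + 24/5 + 25/8
 = 97/5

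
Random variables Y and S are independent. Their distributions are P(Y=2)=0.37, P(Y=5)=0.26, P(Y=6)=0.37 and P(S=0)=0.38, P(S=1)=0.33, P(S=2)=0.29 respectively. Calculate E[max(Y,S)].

E[max(Y,S)] = Σ_y Σ_s max(y,s) · P(Y=y)P(S=s)
 = 2·0.1406 + 2·0.1221 + 2·0.1073 + 5·0.0988 + 5·0.0858 + 5·0.0754 + 6·0.1406 + 6·0.1221 + 6·0.1073
 = 0.2812 + 0.2442 + 0.2146 + 0.494 + 0.429 + 0.377 + 0.8436 + 0.7326 + 0.6438
 = 4.26

4.26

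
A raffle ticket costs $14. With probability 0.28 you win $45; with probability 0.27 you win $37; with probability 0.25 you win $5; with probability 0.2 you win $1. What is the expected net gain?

E[payout] = 45·0.28 + 37·0.27 + 5·0.25 + 1·0.2
 = 12.6 + 9.99 + 1.25 + 0.2
 = 24.04
Net = 24.04 - 14 = 10.04

10.04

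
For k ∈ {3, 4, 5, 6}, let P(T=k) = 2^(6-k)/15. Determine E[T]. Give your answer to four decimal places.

3.7333

E[T] = Σ t·P(T=t)
 = 3·8/15 + 4·4/15 + 5·2/15 + 6·1/15
 = 8/5 + 16/15 + 2/3 + 2/5
 = 56/15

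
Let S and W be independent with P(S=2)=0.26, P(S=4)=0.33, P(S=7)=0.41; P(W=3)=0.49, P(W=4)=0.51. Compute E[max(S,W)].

E[max(S,W)] = Σ_s Σ_w max(s,w) · P(S=s)P(W=w)
 = 3·0.1274 + 4·0.1326 + 4·0.1617 + 4·0.1683 + 7·0.2009 + 7·0.2091
 = 0.3822 + 0.5304 + 0.6468 + 0.6732 + 1.4063 + 1.4637
 = 5.1026

5.1026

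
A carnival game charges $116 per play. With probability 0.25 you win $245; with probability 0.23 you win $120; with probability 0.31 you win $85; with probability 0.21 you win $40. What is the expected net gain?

E[payout] = 245·0.25 + 120·0.23 + 85·0.31 + 40·0.21
 = 61.25 + 27.6 + 26.35 + 8.4
 = 123.6
Net = 123.6 - 116 = 7.6

7.6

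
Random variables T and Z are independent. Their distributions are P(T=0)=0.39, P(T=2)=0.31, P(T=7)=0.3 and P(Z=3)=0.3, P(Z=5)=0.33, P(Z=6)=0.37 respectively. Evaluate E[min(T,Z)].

2.051

E[min(T,Z)] = Σ_t Σ_z min(t,z) · P(T=t)P(Z=z)
 = 0·0.117 + 0·0.1287 + 0·0.1443 + 2·0.093 + 2·0.1023 + 2·0.1147 + 3·0.09 + 5·0.099 + 6·0.111
 = 0 + 0 + 0 + 0.186 + 0.2046 + 0.2294 + 0.27 + 0.495 + 0.666
 = 2.051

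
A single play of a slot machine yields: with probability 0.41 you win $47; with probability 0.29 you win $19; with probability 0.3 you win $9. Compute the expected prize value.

E[payout] = 47·0.41 + 19·0.29 + 9·0.3
 = 19.27 + 5.51 + 2.7
 = 27.48

27.48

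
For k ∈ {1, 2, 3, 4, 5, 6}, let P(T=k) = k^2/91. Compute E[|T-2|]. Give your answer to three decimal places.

2.868

E[|T-2|] = Σ |t-2|·P(T=t)
 = 1·1/91 + 0·4/91 + 1·9/91 + 2·16/91 + 3·25/91 + 4·36/91
 = 1/91 + 0 + 9/91 + 32/91 + 75/91 + 144/91
 = 261/91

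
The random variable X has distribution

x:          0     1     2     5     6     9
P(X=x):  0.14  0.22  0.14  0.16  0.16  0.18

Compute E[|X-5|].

2.88

E[|X-5|] = Σ |x-5|·P(X=x)
 = 5·0.14 + 4·0.22 + 3·0.14 + 0·0.16 + 1·0.16 + 4·0.18
 = 0.7 + 0.88 + 0.42 + 0 + 0.16 + 0.72
 = 2.88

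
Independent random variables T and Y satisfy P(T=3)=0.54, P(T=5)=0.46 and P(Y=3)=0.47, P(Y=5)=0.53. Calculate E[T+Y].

7.98

E[T+Y] = Σ_t Σ_y (t+y) · P(T=t)P(Y=y)
 = 6·0.2538 + 8·0.2862 + 8·0.2162 + 10·0.2438
 = 1.5228 + 2.2896 + 1.7296 + 2.438
 = 7.98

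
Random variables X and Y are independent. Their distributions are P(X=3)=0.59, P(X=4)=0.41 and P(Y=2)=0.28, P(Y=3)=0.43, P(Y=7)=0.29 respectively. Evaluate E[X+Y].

7.29

E[X+Y] = Σ_x Σ_y (x+y) · P(X=x)P(Y=y)
 = 5·0.1652 + 6·0.2537 + 10·0.1711 + 6·0.1148 + 7·0.1763 + 11·0.1189
 = 0.826 + 1.5222 + 1.711 + 0.6888 + 1.2341 + 1.3079
 = 7.29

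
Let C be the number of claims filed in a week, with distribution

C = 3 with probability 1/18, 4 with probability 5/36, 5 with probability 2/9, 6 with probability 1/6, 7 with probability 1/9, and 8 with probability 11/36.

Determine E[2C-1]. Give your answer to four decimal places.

11.1111

E[2C-1] = Σ (2c-1)·P(C=c)
 = 5·1/18 + 7·5/36 + 9·2/9 + 11·1/6 + 13·1/9 + 15·11/36
 = 5/18 + 35/36 + 2 + 11/6 + 13/9 + 55/12
 = 100/9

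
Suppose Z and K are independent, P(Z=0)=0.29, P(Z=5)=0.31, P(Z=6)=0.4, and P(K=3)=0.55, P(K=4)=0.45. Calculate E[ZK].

13.6275

E[ZK] = Σ_z Σ_k zk · P(Z=z)P(K=k)
 = 0·0.1595 + 0·0.1305 + 15·0.1705 + 20·0.1395 + 18·0.22 + 24·0.18
 = 0 + 0 + 2.5575 + 2.79 + 3.96 + 4.32
 = 13.6275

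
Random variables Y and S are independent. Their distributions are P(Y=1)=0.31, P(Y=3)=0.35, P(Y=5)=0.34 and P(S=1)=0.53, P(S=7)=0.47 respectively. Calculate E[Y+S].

E[Y+S] = Σ_y Σ_s (y+s) · P(Y=y)P(S=s)
 = 2·0.1643 + 8·0.1457 + 4·0.1855 + 10·0.1645 + 6·0.1802 + 12·0.1598
 = 0.3286 + 1.1656 + 0.742 + 1.645 + 1.0812 + 1.9176
 = 6.88

6.88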